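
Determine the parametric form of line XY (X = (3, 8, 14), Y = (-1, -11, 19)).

Direction vector d = Y - X = (-1 - 3, -11 - 8, 19 - 14) = (-4, -19, 5)
Parametric form r = X + t·d:
x = 3 - 4t, y = 8 - 19t, z = 14 + 5t

x = 3 - 4t, y = 8 - 19t, z = 14 + 5t


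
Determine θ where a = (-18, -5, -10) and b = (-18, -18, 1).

a·b = (-18)·(-18) + (-5)·(-18) + (-10)·1 = 324 + 90 - 10 = 404
|a| = √((-18)² + (-5)² + (-10)²) = √449 ≈ 21.19
|b| = √((-18)² + (-18)² + 1²) = √649 ≈ 25.48
cos θ = (a·b)/(|a||b|) = 404/(21.19·25.48) ≈ 0.7484
θ = arccos(0.7484) ≈ 41.55°

41.55°


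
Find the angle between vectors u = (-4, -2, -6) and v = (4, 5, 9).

u·v = (-4)·4 + (-2)·5 + (-6)·9 = -16 - 10 - 54 = -80
|u| = √((-4)² + (-2)² + (-6)²) = √56 ≈ 7.483
|v| = √(4² + 5² + 9²) = √122 ≈ 11.05
cos θ = (u·v)/(|u||v|) = -80/(7.483·11.05) ≈ -0.9679
θ = arccos(-0.9679) ≈ 165.4°

165.4°


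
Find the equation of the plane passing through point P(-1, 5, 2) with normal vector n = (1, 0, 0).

The plane through P with normal n = (a, b, c) satisfies n·(r - P) = 0,
i.e. ax + by + cz = a·x₀ + b·y₀ + c·z₀.
d = 1·(-1) + 0·5 + 0·2
  = -1 + 0 + 0
  = -1
Equation: x = -1

x = -1


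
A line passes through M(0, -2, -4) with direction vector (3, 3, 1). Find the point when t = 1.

P(t) = M + t·d
  = (0 + 3·1, -2 + 3·1, -4 + 1·1)
  = (0 + 3, -2 + 3, -4 + 1)
  = (3, 1, -3)

(3, 1, -3)


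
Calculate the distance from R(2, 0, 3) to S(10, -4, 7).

d = √[(x₂-x₁)² + (y₂-y₁)² + (z₂-z₁)²]
  = √[8² + (-4)² + 4²]
  = √[64 + 16 + 16]
  = √96
  ≈ 9.798

9.798


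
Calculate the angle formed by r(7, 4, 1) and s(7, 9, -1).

r·s = 7·7 + 4·9 + 1·(-1) = 49 + 36 - 1 = 84
|r| = √(7² + 4² + 1²) = √66 ≈ 8.124
|s| = √(7² + 9² + (-1)²) = √131 ≈ 11.45
cos θ = (r·s)/(|r||s|) = 84/(8.124·11.45) ≈ 0.9034
θ = arccos(0.9034) ≈ 25.39°

25.39°


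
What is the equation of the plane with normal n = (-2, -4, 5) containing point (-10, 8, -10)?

The plane through P with normal n = (a, b, c) satisfies n·(r - P) = 0,
i.e. ax + by + cz = a·x₀ + b·y₀ + c·z₀.
d = (-2)·(-10) + (-4)·8 + 5·(-10)
  = 20 - 32 - 50
  = -62
Equation: -2x - 4y + 5z = -62

-2x - 4y + 5z = -62


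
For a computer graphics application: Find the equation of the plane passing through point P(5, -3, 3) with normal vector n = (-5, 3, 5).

The plane through P with normal n = (a, b, c) satisfies n·(r - P) = 0,
i.e. ax + by + cz = a·x₀ + b·y₀ + c·z₀.
d = (-5)·5 + 3·(-3) + 5·3
  = -25 - 9 + 15
  = -19
Equation: -5x + 3y + 5z = -19

-5x + 3y + 5z = -19


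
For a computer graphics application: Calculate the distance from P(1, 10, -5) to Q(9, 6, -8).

d = √[(x₂-x₁)² + (y₂-y₁)² + (z₂-z₁)²]
  = √[8² + (-4)² + (-3)²]
  = √[64 + 16 + 9]
  = √89
  ≈ 9.434

9.434


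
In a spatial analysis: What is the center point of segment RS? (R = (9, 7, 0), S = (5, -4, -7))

M = ((x₁+x₂)/2, (y₁+y₂)/2, (z₁+z₂)/2)
  = ((9 + 5)/2, (7 - 4)/2, (0 - 7)/2)
  = (14/2, 3/2, -7/2)
  = (7, 1.5, -3.5)

(7, 1.5, -3.5)


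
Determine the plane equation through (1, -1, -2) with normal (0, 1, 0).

The plane through P with normal n = (a, b, c) satisfies n·(r - P) = 0,
i.e. ax + by + cz = a·x₀ + b·y₀ + c·z₀.
d = 0·1 + 1·(-1) + 0·(-2)
  = 0 - 1 + 0
  = -1
Equation: y = -1

y = -1


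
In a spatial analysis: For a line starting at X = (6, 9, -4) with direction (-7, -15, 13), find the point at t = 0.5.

P(t) = X + t·d
  = (6 + (-7)·0.5, 9 + (-15)·0.5, -4 + 13·0.5)
  = (6 - 3.5, 9 - 7.5, -4 + 6.5)
  = (2.5, 1.5, 2.5)

(2.5, 1.5, 2.5)


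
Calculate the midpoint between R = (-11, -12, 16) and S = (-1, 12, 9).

M = ((x₁+x₂)/2, (y₁+y₂)/2, (z₁+z₂)/2)
  = ((-11 - 1)/2, (-12 + 12)/2, (16 + 9)/2)
  = (-12/2, 0/2, 25/2)
  = (-6, 0, 12.5)

(-6, 0, 12.5)


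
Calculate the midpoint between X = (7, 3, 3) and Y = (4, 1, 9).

M = ((x₁+x₂)/2, (y₁+y₂)/2, (z₁+z₂)/2)
  = ((7 + 4)/2, (3 + 1)/2, (3 + 9)/2)
  = (11/2, 4/2, 12/2)
  = (5.5, 2, 6)

(5.5, 2, 6)


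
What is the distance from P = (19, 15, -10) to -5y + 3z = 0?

distance = |a·x₀ + b·y₀ + c·z₀ - d| / √(a² + b² + c²)
  = |0·19 + (-5)·15 + 3·(-10) - 0| / √(0² + (-5)² + 3²)
  = |0 - 75 - 30 + 0| / √(0 + 25 + 9)
  = |-105| / √34
  = 105 / 5.831
  ≈ 18.01

18.01


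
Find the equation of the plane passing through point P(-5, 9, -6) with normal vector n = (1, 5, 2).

The plane through P with normal n = (a, b, c) satisfies n·(r - P) = 0,
i.e. ax + by + cz = a·x₀ + b·y₀ + c·z₀.
d = 1·(-5) + 5·9 + 2·(-6)
  = -5 + 45 - 12
  = 28
Equation: x + 5y + 2z = 28

x + 5y + 2z = 28


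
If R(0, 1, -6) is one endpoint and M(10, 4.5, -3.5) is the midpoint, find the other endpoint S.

S = 2M - R
  = (2·10 - 0, 2·4.5 - 1, 2·(-3.5) - (-6))
  = (20 + 0, 9 - 1, -7 + 6)
  = (20, 8, -1)

(20, 8, -1)


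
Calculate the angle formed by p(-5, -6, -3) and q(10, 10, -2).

p·q = (-5)·10 + (-6)·10 + (-3)·(-2) = -50 - 60 + 6 = -104
|p| = √((-5)² + (-6)² + (-3)²) = √70 ≈ 8.367
|q| = √(10² + 10² + (-2)²) = √204 ≈ 14.28
cos θ = (p·q)/(|p||q|) = -104/(8.367·14.28) ≈ -0.8703
θ = arccos(-0.8703) ≈ 150.5°

150.5°


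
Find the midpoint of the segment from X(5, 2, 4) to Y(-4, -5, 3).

M = ((x₁+x₂)/2, (y₁+y₂)/2, (z₁+z₂)/2)
  = ((5 - 4)/2, (2 - 5)/2, (4 + 3)/2)
  = (1/2, -3/2, 7/2)
  = (0.5, -1.5, 3.5)

(0.5, -1.5, 3.5)


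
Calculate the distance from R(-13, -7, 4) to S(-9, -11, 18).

d = √[(x₂-x₁)² + (y₂-y₁)² + (z₂-z₁)²]
  = √[4² + (-4)² + 14²]
  = √[16 + 16 + 196]
  = √228
  ≈ 15.1

15.1


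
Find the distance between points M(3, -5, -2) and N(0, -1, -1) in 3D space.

d = √[(x₂-x₁)² + (y₂-y₁)² + (z₂-z₁)²]
  = √[(-3)² + 4² + 1²]
  = √[9 + 16 + 1]
  = √26
  ≈ 5.099

5.099


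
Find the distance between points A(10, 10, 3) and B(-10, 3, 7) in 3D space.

d = √[(x₂-x₁)² + (y₂-y₁)² + (z₂-z₁)²]
  = √[(-20)² + (-7)² + 4²]
  = √[400 + 49 + 16]
  = √465
  ≈ 21.56

21.56


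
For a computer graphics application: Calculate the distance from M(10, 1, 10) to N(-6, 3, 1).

d = √[(x₂-x₁)² + (y₂-y₁)² + (z₂-z₁)²]
  = √[(-16)² + 2² + (-9)²]
  = √[256 + 4 + 81]
  = √341
  ≈ 18.47

18.47


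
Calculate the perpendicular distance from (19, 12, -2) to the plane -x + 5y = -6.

distance = |a·x₀ + b·y₀ + c·z₀ - d| / √(a² + b² + c²)
  = |(-1)·19 + 5·12 + 0·(-2) - (-6)| / √((-1)² + 5² + 0²)
  = |-19 + 60 + 0 + 6| / √(1 + 25 + 0)
  = |47| / √26
  = 47 / 5.099
  ≈ 9.217

9.217


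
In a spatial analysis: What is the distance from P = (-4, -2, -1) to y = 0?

distance = |a·x₀ + b·y₀ + c·z₀ - d| / √(a² + b² + c²)
  = |0·(-4) + 1·(-2) + 0·(-1) - 0| / √(0² + 1² + 0²)
  = |0 - 2 + 0 + 0| / √(0 + 1 + 0)
  = |-2| / √1
  = 2 / 1
  ≈ 2

2


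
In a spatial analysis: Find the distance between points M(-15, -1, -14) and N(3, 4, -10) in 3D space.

d = √[(x₂-x₁)² + (y₂-y₁)² + (z₂-z₁)²]
  = √[18² + 5² + 4²]
  = √[324 + 25 + 16]
  = √365
  ≈ 19.1

19.1


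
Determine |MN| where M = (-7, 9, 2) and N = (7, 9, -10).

d = √[(x₂-x₁)² + (y₂-y₁)² + (z₂-z₁)²]
  = √[14² + 0² + (-12)²]
  = √[196 + 0 + 144]
  = √340
  ≈ 18.44

18.44


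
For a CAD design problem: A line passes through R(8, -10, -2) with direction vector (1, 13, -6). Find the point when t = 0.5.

P(t) = R + t·d
  = (8 + 1·0.5, -10 + 13·0.5, -2 + (-6)·0.5)
  = (8 + 0.5, -10 + 6.5, -2 - 3)
  = (8.5, -3.5, -5)

(8.5, -3.5, -5)


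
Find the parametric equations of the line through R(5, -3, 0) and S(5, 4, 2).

Direction vector d = S - R = (5 - 5, 4 + 3, 2 + 0) = (0, 7, 2)
Parametric form r = R + t·d:
x = 5, y = -3 + 7t, z = 0 + 2t

x = 5, y = -3 + 7t, z = 0 + 2t


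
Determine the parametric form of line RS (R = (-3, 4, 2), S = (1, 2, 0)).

Direction vector d = S - R = (1 + 3, 2 - 4, 0 - 2) = (4, -2, -2)
Parametric form r = R + t·d:
x = -3 + 4t, y = 4 - 2t, z = 2 - 2t

x = -3 + 4t, y = 4 - 2t, z = 2 - 2t


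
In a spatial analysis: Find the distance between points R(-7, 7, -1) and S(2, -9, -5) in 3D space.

d = √[(x₂-x₁)² + (y₂-y₁)² + (z₂-z₁)²]
  = √[9² + (-16)² + (-4)²]
  = √[81 + 256 + 16]
  = √353
  ≈ 18.79

18.79


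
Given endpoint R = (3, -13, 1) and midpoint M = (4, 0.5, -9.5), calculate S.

S = 2M - R
  = (2·4 - 3, 2·0.5 - (-13), 2·(-9.5) - 1)
  = (8 - 3, 1 + 13, -19 - 1)
  = (5, 14, -20)

(5, 14, -20)


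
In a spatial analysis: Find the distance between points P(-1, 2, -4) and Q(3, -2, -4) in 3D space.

d = √[(x₂-x₁)² + (y₂-y₁)² + (z₂-z₁)²]
  = √[4² + (-4)² + 0²]
  = √[16 + 16 + 0]
  = √32
  ≈ 5.657

5.657


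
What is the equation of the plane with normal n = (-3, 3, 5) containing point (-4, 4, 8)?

The plane through P with normal n = (a, b, c) satisfies n·(r - P) = 0,
i.e. ax + by + cz = a·x₀ + b·y₀ + c·z₀.
d = (-3)·(-4) + 3·4 + 5·8
  = 12 + 12 + 40
  = 64
Equation: -3x + 3y + 5z = 64

-3x + 3y + 5z = 64


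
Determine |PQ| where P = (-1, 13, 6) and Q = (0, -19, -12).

d = √[(x₂-x₁)² + (y₂-y₁)² + (z₂-z₁)²]
  = √[1² + (-32)² + (-18)²]
  = √[1 + 1024 + 324]
  = √1349
  ≈ 36.73

36.73


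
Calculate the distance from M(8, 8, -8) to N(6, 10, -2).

d = √[(x₂-x₁)² + (y₂-y₁)² + (z₂-z₁)²]
  = √[(-2)² + 2² + 6²]
  = √[4 + 4 + 36]
  = √44
  ≈ 6.633

6.633


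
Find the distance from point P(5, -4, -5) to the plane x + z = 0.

distance = |a·x₀ + b·y₀ + c·z₀ - d| / √(a² + b² + c²)
  = |1·5 + 0·(-4) + 1·(-5) - 0| / √(1² + 0² + 1²)
  = |5 + 0 - 5 + 0| / √(1 + 0 + 1)
  = |0| / √2
  = 0 / 1.414
  ≈ 0

0


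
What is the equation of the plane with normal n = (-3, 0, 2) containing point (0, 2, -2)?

The plane through P with normal n = (a, b, c) satisfies n·(r - P) = 0,
i.e. ax + by + cz = a·x₀ + b·y₀ + c·z₀.
d = (-3)·0 + 0·2 + 2·(-2)
  = 0 + 0 - 4
  = -4
Equation: -3x + 2z = -4

-3x + 2z = -4


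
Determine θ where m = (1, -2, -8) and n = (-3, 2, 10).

m·n = 1·(-3) + (-2)·2 + (-8)·10 = -3 - 4 - 80 = -87
|m| = √(1² + (-2)² + (-8)²) = √69 ≈ 8.307
|n| = √((-3)² + 2² + 10²) = √113 ≈ 10.63
cos θ = (m·n)/(|m||n|) = -87/(8.307·10.63) ≈ -0.9853
θ = arccos(-0.9853) ≈ 170.2°

170.2°


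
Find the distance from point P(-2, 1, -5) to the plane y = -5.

distance = |a·x₀ + b·y₀ + c·z₀ - d| / √(a² + b² + c²)
  = |0·(-2) + 1·1 + 0·(-5) - (-5)| / √(0² + 1² + 0²)
  = |0 + 1 + 0 + 5| / √(0 + 1 + 0)
  = |6| / √1
  = 6 / 1
  ≈ 6

6


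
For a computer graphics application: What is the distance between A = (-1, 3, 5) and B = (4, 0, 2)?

d = √[(x₂-x₁)² + (y₂-y₁)² + (z₂-z₁)²]
  = √[5² + (-3)² + (-3)²]
  = √[25 + 9 + 9]
  = √43
  ≈ 6.557

6.557


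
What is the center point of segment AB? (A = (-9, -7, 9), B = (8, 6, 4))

M = ((x₁+x₂)/2, (y₁+y₂)/2, (z₁+z₂)/2)
  = ((-9 + 8)/2, (-7 + 6)/2, (9 + 4)/2)
  = (-1/2, -1/2, 13/2)
  = (-0.5, -0.5, 6.5)

(-0.5, -0.5, 6.5)


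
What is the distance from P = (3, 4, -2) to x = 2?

distance = |a·x₀ + b·y₀ + c·z₀ - d| / √(a² + b² + c²)
  = |1·3 + 0·4 + 0·(-2) - 2| / √(1² + 0² + 0²)
  = |3 + 0 + 0 - 2| / √(1 + 0 + 0)
  = |1| / √1
  = 1 / 1
  ≈ 1

1


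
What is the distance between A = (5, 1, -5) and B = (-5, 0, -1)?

d = √[(x₂-x₁)² + (y₂-y₁)² + (z₂-z₁)²]
  = √[(-10)² + (-1)² + 4²]
  = √[100 + 1 + 16]
  = √117
  ≈ 10.82

10.82


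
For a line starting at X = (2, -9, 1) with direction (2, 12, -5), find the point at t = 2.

P(t) = X + t·d
  = (2 + 2·2, -9 + 12·2, 1 + (-5)·2)
  = (2 + 4, -9 + 24, 1 - 10)
  = (6, 15, -9)

(6, 15, -9)


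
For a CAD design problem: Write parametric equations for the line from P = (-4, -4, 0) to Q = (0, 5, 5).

Direction vector d = Q - P = (0 + 4, 5 + 4, 5 + 0) = (4, 9, 5)
Parametric form r = P + t·d:
x = -4 + 4t, y = -4 + 9t, z = 0 + 5t

x = -4 + 4t, y = -4 + 9t, z = 0 + 5t


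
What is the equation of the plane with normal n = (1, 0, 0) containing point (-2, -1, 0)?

The plane through P with normal n = (a, b, c) satisfies n·(r - P) = 0,
i.e. ax + by + cz = a·x₀ + b·y₀ + c·z₀.
d = 1·(-2) + 0·(-1) + 0·0
  = -2 + 0 + 0
  = -2
Equation: x = -2

x = -2


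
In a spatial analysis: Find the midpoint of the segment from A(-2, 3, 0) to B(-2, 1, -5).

M = ((x₁+x₂)/2, (y₁+y₂)/2, (z₁+z₂)/2)
  = ((-2 - 2)/2, (3 + 1)/2, (0 - 5)/2)
  = (-4/2, 4/2, -5/2)
  = (-2, 2, -2.5)

(-2, 2, -2.5)


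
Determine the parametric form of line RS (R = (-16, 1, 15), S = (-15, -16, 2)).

Direction vector d = S - R = (-15 + 16, -16 - 1, 2 - 15) = (1, -17, -13)
Parametric form r = R + t·d:
x = -16 + t, y = 1 - 17t, z = 15 - 13t

x = -16 + t, y = 1 - 17t, z = 15 - 13t


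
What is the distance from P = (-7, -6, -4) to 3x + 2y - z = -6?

distance = |a·x₀ + b·y₀ + c·z₀ - d| / √(a² + b² + c²)
  = |3·(-7) + 2·(-6) + (-1)·(-4) - (-6)| / √(3² + 2² + (-1)²)
  = |-21 - 12 + 4 + 6| / √(9 + 4 + 1)
  = |-23| / √14
  = 23 / 3.742
  ≈ 6.147

6.147


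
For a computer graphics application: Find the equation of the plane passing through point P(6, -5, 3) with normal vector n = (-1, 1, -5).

The plane through P with normal n = (a, b, c) satisfies n·(r - P) = 0,
i.e. ax + by + cz = a·x₀ + b·y₀ + c·z₀.
d = (-1)·6 + 1·(-5) + (-5)·3
  = -6 - 5 - 15
  = -26
Equation: -x + y - 5z = -26

-x + y - 5z = -26


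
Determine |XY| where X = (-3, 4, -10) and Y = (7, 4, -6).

d = √[(x₂-x₁)² + (y₂-y₁)² + (z₂-z₁)²]
  = √[10² + 0² + 4²]
  = √[100 + 0 + 16]
  = √116
  ≈ 10.77

10.77


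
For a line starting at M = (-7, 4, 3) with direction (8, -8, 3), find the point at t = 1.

P(t) = M + t·d
  = (-7 + 8·1, 4 + (-8)·1, 3 + 3·1)
  = (-7 + 8, 4 - 8, 3 + 3)
  = (1, -4, 6)

(1, -4, 6)


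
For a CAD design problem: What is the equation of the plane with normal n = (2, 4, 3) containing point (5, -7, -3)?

The plane through P with normal n = (a, b, c) satisfies n·(r - P) = 0,
i.e. ax + by + cz = a·x₀ + b·y₀ + c·z₀.
d = 2·5 + 4·(-7) + 3·(-3)
  = 10 - 28 - 9
  = -27
Equation: 2x + 4y + 3z = -27

2x + 4y + 3z = -27


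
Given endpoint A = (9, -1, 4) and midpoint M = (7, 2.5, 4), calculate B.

B = 2M - A
  = (2·7 - 9, 2·2.5 - (-1), 2·4 - 4)
  = (14 - 9, 5 + 1, 8 - 4)
  = (5, 6, 4)

(5, 6, 4)


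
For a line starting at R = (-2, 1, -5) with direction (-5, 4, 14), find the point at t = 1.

P(t) = R + t·d
  = (-2 + (-5)·1, 1 + 4·1, -5 + 14·1)
  = (-2 - 5, 1 + 4, -5 + 14)
  = (-7, 5, 9)

(-7, 5, 9)


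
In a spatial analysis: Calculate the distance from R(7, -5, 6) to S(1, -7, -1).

d = √[(x₂-x₁)² + (y₂-y₁)² + (z₂-z₁)²]
  = √[(-6)² + (-2)² + (-7)²]
  = √[36 + 4 + 49]
  = √89
  ≈ 9.434

9.434


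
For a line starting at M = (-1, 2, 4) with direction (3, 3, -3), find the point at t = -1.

P(t) = M + t·d
  = (-1 + 3·(-1), 2 + 3·(-1), 4 + (-3)·(-1))
  = (-1 - 3, 2 - 3, 4 + 3)
  = (-4, -1, 7)

(-4, -1, 7)


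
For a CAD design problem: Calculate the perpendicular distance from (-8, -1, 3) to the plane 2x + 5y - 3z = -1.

distance = |a·x₀ + b·y₀ + c·z₀ - d| / √(a² + b² + c²)
  = |2·(-8) + 5·(-1) + (-3)·3 - (-1)| / √(2² + 5² + (-3)²)
  = |-16 - 5 - 9 + 1| / √(4 + 25 + 9)
  = |-29| / √38
  = 29 / 6.164
  ≈ 4.704

4.704


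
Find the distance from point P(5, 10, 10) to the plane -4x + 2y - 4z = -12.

distance = |a·x₀ + b·y₀ + c·z₀ - d| / √(a² + b² + c²)
  = |(-4)·5 + 2·10 + (-4)·10 - (-12)| / √((-4)² + 2² + (-4)²)
  = |-20 + 20 - 40 + 12| / √(16 + 4 + 16)
  = |-28| / √36
  = 28 / 6
  ≈ 4.667

4.667


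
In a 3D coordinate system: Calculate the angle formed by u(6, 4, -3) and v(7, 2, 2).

u·v = 6·7 + 4·2 + (-3)·2 = 42 + 8 - 6 = 44
|u| = √(6² + 4² + (-3)²) = √61 ≈ 7.81
|v| = √(7² + 2² + 2²) = √57 ≈ 7.55
cos θ = (u·v)/(|u||v|) = 44/(7.81·7.55) ≈ 0.7462
θ = arccos(0.7462) ≈ 41.74°

41.74°


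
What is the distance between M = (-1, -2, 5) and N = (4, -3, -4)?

d = √[(x₂-x₁)² + (y₂-y₁)² + (z₂-z₁)²]
  = √[5² + (-1)² + (-9)²]
  = √[25 + 1 + 81]
  = √107
  ≈ 10.34

10.34


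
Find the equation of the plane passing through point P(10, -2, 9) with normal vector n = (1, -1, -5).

The plane through P with normal n = (a, b, c) satisfies n·(r - P) = 0,
i.e. ax + by + cz = a·x₀ + b·y₀ + c·z₀.
d = 1·10 + (-1)·(-2) + (-5)·9
  = 10 + 2 - 45
  = -33
Equation: x - y - 5z = -33

x - y - 5z = -33


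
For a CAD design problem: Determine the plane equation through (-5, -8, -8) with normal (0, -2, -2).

The plane through P with normal n = (a, b, c) satisfies n·(r - P) = 0,
i.e. ax + by + cz = a·x₀ + b·y₀ + c·z₀.
d = 0·(-5) + (-2)·(-8) + (-2)·(-8)
  = 0 + 16 + 16
  = 32
Equation: -2y - 2z = 32

-2y - 2z = 32


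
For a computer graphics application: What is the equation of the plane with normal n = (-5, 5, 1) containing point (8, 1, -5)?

The plane through P with normal n = (a, b, c) satisfies n·(r - P) = 0,
i.e. ax + by + cz = a·x₀ + b·y₀ + c·z₀.
d = (-5)·8 + 5·1 + 1·(-5)
  = -40 + 5 - 5
  = -40
Equation: -5x + 5y + z = -40

-5x + 5y + z = -40


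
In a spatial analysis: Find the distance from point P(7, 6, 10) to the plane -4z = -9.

distance = |a·x₀ + b·y₀ + c·z₀ - d| / √(a² + b² + c²)
  = |0·7 + 0·6 + (-4)·10 - (-9)| / √(0² + 0² + (-4)²)
  = |0 + 0 - 40 + 9| / √(0 + 0 + 16)
  = |-31| / √16
  = 31 / 4
  ≈ 7.75

7.75


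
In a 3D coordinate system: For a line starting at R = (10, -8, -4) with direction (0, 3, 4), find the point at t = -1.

P(t) = R + t·d
  = (10 + 0·(-1), -8 + 3·(-1), -4 + 4·(-1))
  = (10 + 0, -8 - 3, -4 - 4)
  = (10, -11, -8)

(10, -11, -8)


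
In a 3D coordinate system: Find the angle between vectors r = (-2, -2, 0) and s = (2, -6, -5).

r·s = (-2)·2 + (-2)·(-6) + 0·(-5) = -4 + 12 + 0 = 8
|r| = √((-2)² + (-2)² + 0²) = √8 ≈ 2.828
|s| = √(2² + (-6)² + (-5)²) = √65 ≈ 8.062
cos θ = (r·s)/(|r||s|) = 8/(2.828·8.062) ≈ 0.3508
θ = arccos(0.3508) ≈ 69.46°

69.46°


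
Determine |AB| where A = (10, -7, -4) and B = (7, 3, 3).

d = √[(x₂-x₁)² + (y₂-y₁)² + (z₂-z₁)²]
  = √[(-3)² + 10² + 7²]
  = √[9 + 100 + 49]
  = √158
  ≈ 12.57

12.57


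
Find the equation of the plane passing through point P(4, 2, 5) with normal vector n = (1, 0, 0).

The plane through P with normal n = (a, b, c) satisfies n·(r - P) = 0,
i.e. ax + by + cz = a·x₀ + b·y₀ + c·z₀.
d = 1·4 + 0·2 + 0·5
  = 4 + 0 + 0
  = 4
Equation: x = 4

x = 4


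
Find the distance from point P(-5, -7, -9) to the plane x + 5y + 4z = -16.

distance = |a·x₀ + b·y₀ + c·z₀ - d| / √(a² + b² + c²)
  = |1·(-5) + 5·(-7) + 4·(-9) - (-16)| / √(1² + 5² + 4²)
  = |-5 - 35 - 36 + 16| / √(1 + 25 + 16)
  = |-60| / √42
  = 60 / 6.481
  ≈ 9.258

9.258


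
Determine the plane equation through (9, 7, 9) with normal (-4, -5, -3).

The plane through P with normal n = (a, b, c) satisfies n·(r - P) = 0,
i.e. ax + by + cz = a·x₀ + b·y₀ + c·z₀.
d = (-4)·9 + (-5)·7 + (-3)·9
  = -36 - 35 - 27
  = -98
Equation: -4x - 5y - 3z = -98

-4x - 5y - 3z = -98


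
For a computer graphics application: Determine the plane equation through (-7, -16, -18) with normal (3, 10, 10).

The plane through P with normal n = (a, b, c) satisfies n·(r - P) = 0,
i.e. ax + by + cz = a·x₀ + b·y₀ + c·z₀.
d = 3·(-7) + 10·(-16) + 10·(-18)
  = -21 - 160 - 180
  = -361
Equation: 3x + 10y + 10z = -361

3x + 10y + 10z = -361


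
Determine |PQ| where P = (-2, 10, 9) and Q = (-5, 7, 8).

d = √[(x₂-x₁)² + (y₂-y₁)² + (z₂-z₁)²]
  = √[(-3)² + (-3)² + (-1)²]
  = √[9 + 9 + 1]
  = √19
  ≈ 4.359

4.359


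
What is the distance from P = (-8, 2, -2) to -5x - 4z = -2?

distance = |a·x₀ + b·y₀ + c·z₀ - d| / √(a² + b² + c²)
  = |(-5)·(-8) + 0·2 + (-4)·(-2) - (-2)| / √((-5)² + 0² + (-4)²)
  = |40 + 0 + 8 + 2| / √(25 + 0 + 16)
  = |50| / √41
  = 50 / 6.403
  ≈ 7.809

7.809


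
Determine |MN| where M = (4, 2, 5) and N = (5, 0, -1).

d = √[(x₂-x₁)² + (y₂-y₁)² + (z₂-z₁)²]
  = √[1² + (-2)² + (-6)²]
  = √[1 + 4 + 36]
  = √41
  ≈ 6.403

6.403


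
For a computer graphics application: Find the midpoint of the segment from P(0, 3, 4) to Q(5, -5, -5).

M = ((x₁+x₂)/2, (y₁+y₂)/2, (z₁+z₂)/2)
  = ((0 + 5)/2, (3 - 5)/2, (4 - 5)/2)
  = (5/2, -2/2, -1/2)
  = (2.5, -1, -0.5)

(2.5, -1, -0.5)


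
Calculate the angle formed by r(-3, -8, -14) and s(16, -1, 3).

r·s = (-3)·16 + (-8)·(-1) + (-14)·3 = -48 + 8 - 42 = -82
|r| = √((-3)² + (-8)² + (-14)²) = √269 ≈ 16.4
|s| = √(16² + (-1)² + 3²) = √266 ≈ 16.31
cos θ = (r·s)/(|r||s|) = -82/(16.4·16.31) ≈ -0.3065
θ = arccos(-0.3065) ≈ 107.9°

107.9°


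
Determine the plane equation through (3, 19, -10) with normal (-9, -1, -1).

The plane through P with normal n = (a, b, c) satisfies n·(r - P) = 0,
i.e. ax + by + cz = a·x₀ + b·y₀ + c·z₀.
d = (-9)·3 + (-1)·19 + (-1)·(-10)
  = -27 - 19 + 10
  = -36
Equation: -9x - y - z = -36

-9x - y - z = -36


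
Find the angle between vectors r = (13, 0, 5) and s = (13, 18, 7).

r·s = 13·13 + 0·18 + 5·7 = 169 + 0 + 35 = 204
|r| = √(13² + 0² + 5²) = √194 ≈ 13.93
|s| = √(13² + 18² + 7²) = √542 ≈ 23.28
cos θ = (r·s)/(|r||s|) = 204/(13.93·23.28) ≈ 0.6291
θ = arccos(0.6291) ≈ 51.02°

51.02°


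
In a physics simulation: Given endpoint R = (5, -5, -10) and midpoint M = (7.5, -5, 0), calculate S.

S = 2M - R
  = (2·7.5 - 5, 2·(-5) - (-5), 2·0 - (-10))
  = (15 - 5, -10 + 5, 0 + 10)
  = (10, -5, 10)

(10, -5, 10)


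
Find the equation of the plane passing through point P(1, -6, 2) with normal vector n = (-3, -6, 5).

The plane through P with normal n = (a, b, c) satisfies n·(r - P) = 0,
i.e. ax + by + cz = a·x₀ + b·y₀ + c·z₀.
d = (-3)·1 + (-6)·(-6) + 5·2
  = -3 + 36 + 10
  = 43
Equation: -3x - 6y + 5z = 43

-3x - 6y + 5z = 43


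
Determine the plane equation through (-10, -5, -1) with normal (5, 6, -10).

The plane through P with normal n = (a, b, c) satisfies n·(r - P) = 0,
i.e. ax + by + cz = a·x₀ + b·y₀ + c·z₀.
d = 5·(-10) + 6·(-5) + (-10)·(-1)
  = -50 - 30 + 10
  = -70
Equation: 5x + 6y - 10z = -70

5x + 6y - 10z = -70


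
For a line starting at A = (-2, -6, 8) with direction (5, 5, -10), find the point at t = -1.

P(t) = A + t·d
  = (-2 + 5·(-1), -6 + 5·(-1), 8 + (-10)·(-1))
  = (-2 - 5, -6 - 5, 8 + 10)
  = (-7, -11, 18)

(-7, -11, 18)


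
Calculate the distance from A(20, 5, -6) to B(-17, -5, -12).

d = √[(x₂-x₁)² + (y₂-y₁)² + (z₂-z₁)²]
  = √[(-37)² + (-10)² + (-6)²]
  = √[1369 + 100 + 36]
  = √1505
  ≈ 38.79

38.79


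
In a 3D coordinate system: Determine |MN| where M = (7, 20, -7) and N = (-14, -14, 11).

d = √[(x₂-x₁)² + (y₂-y₁)² + (z₂-z₁)²]
  = √[(-21)² + (-34)² + 18²]
  = √[441 + 1156 + 324]
  = √1921
  ≈ 43.83

43.83


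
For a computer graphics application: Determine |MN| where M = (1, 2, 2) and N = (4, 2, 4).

d = √[(x₂-x₁)² + (y₂-y₁)² + (z₂-z₁)²]
  = √[3² + 0² + 2²]
  = √[9 + 0 + 4]
  = √13
  ≈ 3.606

3.606


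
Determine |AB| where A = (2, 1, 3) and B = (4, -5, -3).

d = √[(x₂-x₁)² + (y₂-y₁)² + (z₂-z₁)²]
  = √[2² + (-6)² + (-6)²]
  = √[4 + 36 + 36]
  = √76
  ≈ 8.718

8.718


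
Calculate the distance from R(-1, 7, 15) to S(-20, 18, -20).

d = √[(x₂-x₁)² + (y₂-y₁)² + (z₂-z₁)²]
  = √[(-19)² + 11² + (-35)²]
  = √[361 + 121 + 1225]
  = √1707
  ≈ 41.32

41.32


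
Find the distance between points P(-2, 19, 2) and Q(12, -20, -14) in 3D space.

d = √[(x₂-x₁)² + (y₂-y₁)² + (z₂-z₁)²]
  = √[14² + (-39)² + (-16)²]
  = √[196 + 1521 + 256]
  = √1973
  ≈ 44.42

44.42


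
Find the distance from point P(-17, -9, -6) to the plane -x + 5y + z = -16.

distance = |a·x₀ + b·y₀ + c·z₀ - d| / √(a² + b² + c²)
  = |(-1)·(-17) + 5·(-9) + 1·(-6) - (-16)| / √((-1)² + 5² + 1²)
  = |17 - 45 - 6 + 16| / √(1 + 25 + 1)
  = |-18| / √27
  = 18 / 5.196
  ≈ 3.464

3.464


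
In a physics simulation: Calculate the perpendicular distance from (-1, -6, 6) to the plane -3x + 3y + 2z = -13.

distance = |a·x₀ + b·y₀ + c·z₀ - d| / √(a² + b² + c²)
  = |(-3)·(-1) + 3·(-6) + 2·6 - (-13)| / √((-3)² + 3² + 2²)
  = |3 - 18 + 12 + 13| / √(9 + 9 + 4)
  = |10| / √22
  = 10 / 4.69
  ≈ 2.132

2.132


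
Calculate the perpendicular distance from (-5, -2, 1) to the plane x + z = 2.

distance = |a·x₀ + b·y₀ + c·z₀ - d| / √(a² + b² + c²)
  = |1·(-5) + 0·(-2) + 1·1 - 2| / √(1² + 0² + 1²)
  = |-5 + 0 + 1 - 2| / √(1 + 0 + 1)
  = |-6| / √2
  = 6 / 1.414
  ≈ 4.243

4.243


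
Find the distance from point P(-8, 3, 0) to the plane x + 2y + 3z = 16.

distance = |a·x₀ + b·y₀ + c·z₀ - d| / √(a² + b² + c²)
  = |1·(-8) + 2·3 + 3·0 - 16| / √(1² + 2² + 3²)
  = |-8 + 6 + 0 - 16| / √(1 + 4 + 9)
  = |-18| / √14
  = 18 / 3.742
  ≈ 4.811

4.811


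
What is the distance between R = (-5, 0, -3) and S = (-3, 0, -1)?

d = √[(x₂-x₁)² + (y₂-y₁)² + (z₂-z₁)²]
  = √[2² + 0² + 2²]
  = √[4 + 0 + 4]
  = √8
  ≈ 2.828

2.828


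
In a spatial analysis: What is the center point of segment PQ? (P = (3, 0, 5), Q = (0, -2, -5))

M = ((x₁+x₂)/2, (y₁+y₂)/2, (z₁+z₂)/2)
  = ((3 + 0)/2, (0 - 2)/2, (5 - 5)/2)
  = (3/2, -2/2, 0/2)
  = (1.5, -1, 0)

(1.5, -1, 0)


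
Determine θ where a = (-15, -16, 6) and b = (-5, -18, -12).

a·b = (-15)·(-5) + (-16)·(-18) + 6·(-12) = 75 + 288 - 72 = 291
|a| = √((-15)² + (-16)² + 6²) = √517 ≈ 22.74
|b| = √((-5)² + (-18)² + (-12)²) = √493 ≈ 22.2
cos θ = (a·b)/(|a||b|) = 291/(22.74·22.2) ≈ 0.5764
θ = arccos(0.5764) ≈ 54.8°

54.8°


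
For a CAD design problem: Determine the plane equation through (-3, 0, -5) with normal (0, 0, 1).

The plane through P with normal n = (a, b, c) satisfies n·(r - P) = 0,
i.e. ax + by + cz = a·x₀ + b·y₀ + c·z₀.
d = 0·(-3) + 0·0 + 1·(-5)
  = 0 + 0 - 5
  = -5
Equation: z = -5

z = -5


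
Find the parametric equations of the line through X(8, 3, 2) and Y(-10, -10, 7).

Direction vector d = Y - X = (-10 - 8, -10 - 3, 7 - 2) = (-18, -13, 5)
Parametric form r = X + t·d:
x = 8 - 18t, y = 3 - 13t, z = 2 + 5t

x = 8 - 18t, y = 3 - 13t, z = 2 + 5t


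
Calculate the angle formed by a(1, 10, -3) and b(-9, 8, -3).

a·b = 1·(-9) + 10·8 + (-3)·(-3) = -9 + 80 + 9 = 80
|a| = √(1² + 10² + (-3)²) = √110 ≈ 10.49
|b| = √((-9)² + 8² + (-3)²) = √154 ≈ 12.41
cos θ = (a·b)/(|a||b|) = 80/(10.49·12.41) ≈ 0.6147
θ = arccos(0.6147) ≈ 52.07°

52.07°


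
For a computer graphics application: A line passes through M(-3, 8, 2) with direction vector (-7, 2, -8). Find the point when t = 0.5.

P(t) = M + t·d
  = (-3 + (-7)·0.5, 8 + 2·0.5, 2 + (-8)·0.5)
  = (-3 - 3.5, 8 + 1, 2 - 4)
  = (-6.5, 9, -2)

(-6.5, 9, -2)


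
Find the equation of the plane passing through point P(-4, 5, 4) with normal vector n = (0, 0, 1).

The plane through P with normal n = (a, b, c) satisfies n·(r - P) = 0,
i.e. ax + by + cz = a·x₀ + b·y₀ + c·z₀.
d = 0·(-4) + 0·5 + 1·4
  = 0 + 0 + 4
  = 4
Equation: z = 4

z = 4


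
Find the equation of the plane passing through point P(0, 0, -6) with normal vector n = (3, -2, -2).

The plane through P with normal n = (a, b, c) satisfies n·(r - P) = 0,
i.e. ax + by + cz = a·x₀ + b·y₀ + c·z₀.
d = 3·0 + (-2)·0 + (-2)·(-6)
  = 0 + 0 + 12
  = 12
Equation: 3x - 2y - 2z = 12

3x - 2y - 2z = 12


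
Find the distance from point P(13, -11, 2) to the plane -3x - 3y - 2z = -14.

distance = |a·x₀ + b·y₀ + c·z₀ - d| / √(a² + b² + c²)
  = |(-3)·13 + (-3)·(-11) + (-2)·2 - (-14)| / √((-3)² + (-3)² + (-2)²)
  = |-39 + 33 - 4 + 14| / √(9 + 9 + 4)
  = |4| / √22
  = 4 / 4.69
  ≈ 0.8528

0.8528


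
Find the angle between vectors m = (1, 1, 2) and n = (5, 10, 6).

m·n = 1·5 + 1·10 + 2·6 = 5 + 10 + 12 = 27
|m| = √(1² + 1² + 2²) = √6 ≈ 2.449
|n| = √(5² + 10² + 6²) = √161 ≈ 12.69
cos θ = (m·n)/(|m||n|) = 27/(2.449·12.69) ≈ 0.8687
θ = arccos(0.8687) ≈ 29.69°

29.69°


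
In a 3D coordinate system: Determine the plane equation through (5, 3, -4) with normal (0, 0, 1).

The plane through P with normal n = (a, b, c) satisfies n·(r - P) = 0,
i.e. ax + by + cz = a·x₀ + b·y₀ + c·z₀.
d = 0·5 + 0·3 + 1·(-4)
  = 0 + 0 - 4
  = -4
Equation: z = -4

z = -4


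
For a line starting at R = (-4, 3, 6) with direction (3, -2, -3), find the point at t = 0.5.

P(t) = R + t·d
  = (-4 + 3·0.5, 3 + (-2)·0.5, 6 + (-3)·0.5)
  = (-4 + 1.5, 3 - 1, 6 - 1.5)
  = (-2.5, 2, 4.5)

(-2.5, 2, 4.5)


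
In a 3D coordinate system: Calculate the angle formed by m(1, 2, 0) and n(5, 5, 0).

m·n = 1·5 + 2·5 + 0·0 = 5 + 10 + 0 = 15
|m| = √(1² + 2² + 0²) = √5 ≈ 2.236
|n| = √(5² + 5² + 0²) = √50 ≈ 7.071
cos θ = (m·n)/(|m||n|) = 15/(2.236·7.071) ≈ 0.9487
θ = arccos(0.9487) ≈ 18.43°

18.43°


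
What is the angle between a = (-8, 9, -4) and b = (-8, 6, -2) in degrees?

a·b = (-8)·(-8) + 9·6 + (-4)·(-2) = 64 + 54 + 8 = 126
|a| = √((-8)² + 9² + (-4)²) = √161 ≈ 12.69
|b| = √((-8)² + 6² + (-2)²) = √104 ≈ 10.2
cos θ = (a·b)/(|a||b|) = 126/(12.69·10.2) ≈ 0.9737
θ = arccos(0.9737) ≈ 13.16°

13.16°


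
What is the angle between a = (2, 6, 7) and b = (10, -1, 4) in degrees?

a·b = 2·10 + 6·(-1) + 7·4 = 20 - 6 + 28 = 42
|a| = √(2² + 6² + 7²) = √89 ≈ 9.434
|b| = √(10² + (-1)² + 4²) = √117 ≈ 10.82
cos θ = (a·b)/(|a||b|) = 42/(9.434·10.82) ≈ 0.4116
θ = arccos(0.4116) ≈ 65.7°

65.7°


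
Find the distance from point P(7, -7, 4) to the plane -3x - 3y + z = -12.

distance = |a·x₀ + b·y₀ + c·z₀ - d| / √(a² + b² + c²)
  = |(-3)·7 + (-3)·(-7) + 1·4 - (-12)| / √((-3)² + (-3)² + 1²)
  = |-21 + 21 + 4 + 12| / √(9 + 9 + 1)
  = |16| / √19
  = 16 / 4.359
  ≈ 3.671

3.671


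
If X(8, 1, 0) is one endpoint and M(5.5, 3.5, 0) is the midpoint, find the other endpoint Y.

Y = 2M - X
  = (2·5.5 - 8, 2·3.5 - 1, 2·0 - 0)
  = (11 - 8, 7 - 1, 0 + 0)
  = (3, 6, 0)

(3, 6, 0)


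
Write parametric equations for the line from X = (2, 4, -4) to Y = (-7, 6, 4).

Direction vector d = Y - X = (-7 - 2, 6 - 4, 4 + 4) = (-9, 2, 8)
Parametric form r = X + t·d:
x = 2 - 9t, y = 4 + 2t, z = -4 + 8t

x = 2 - 9t, y = 4 + 2t, z = -4 + 8t


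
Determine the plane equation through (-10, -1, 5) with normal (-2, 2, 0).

The plane through P with normal n = (a, b, c) satisfies n·(r - P) = 0,
i.e. ax + by + cz = a·x₀ + b·y₀ + c·z₀.
d = (-2)·(-10) + 2·(-1) + 0·5
  = 20 - 2 + 0
  = 18
Equation: -2x + 2y = 18

-2x + 2y = 18


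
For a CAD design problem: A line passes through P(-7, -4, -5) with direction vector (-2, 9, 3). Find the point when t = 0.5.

P(t) = P + t·d
  = (-7 + (-2)·0.5, -4 + 9·0.5, -5 + 3·0.5)
  = (-7 - 1, -4 + 4.5, -5 + 1.5)
  = (-8, 0.5, -3.5)

(-8, 0.5, -3.5)


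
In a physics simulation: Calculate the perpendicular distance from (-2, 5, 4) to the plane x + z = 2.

distance = |a·x₀ + b·y₀ + c·z₀ - d| / √(a² + b² + c²)
  = |1·(-2) + 0·5 + 1·4 - 2| / √(1² + 0² + 1²)
  = |-2 + 0 + 4 - 2| / √(1 + 0 + 1)
  = |0| / √2
  = 0 / 1.414
  ≈ 0

0


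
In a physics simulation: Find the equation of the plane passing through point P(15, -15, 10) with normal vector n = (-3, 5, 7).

The plane through P with normal n = (a, b, c) satisfies n·(r - P) = 0,
i.e. ax + by + cz = a·x₀ + b·y₀ + c·z₀.
d = (-3)·15 + 5·(-15) + 7·10
  = -45 - 75 + 70
  = -50
Equation: -3x + 5y + 7z = -50

-3x + 5y + 7z = -50


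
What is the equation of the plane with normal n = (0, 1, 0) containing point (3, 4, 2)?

The plane through P with normal n = (a, b, c) satisfies n·(r - P) = 0,
i.e. ax + by + cz = a·x₀ + b·y₀ + c·z₀.
d = 0·3 + 1·4 + 0·2
  = 0 + 4 + 0
  = 4
Equation: y = 4

y = 4


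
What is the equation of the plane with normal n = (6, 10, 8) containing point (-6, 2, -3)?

The plane through P with normal n = (a, b, c) satisfies n·(r - P) = 0,
i.e. ax + by + cz = a·x₀ + b·y₀ + c·z₀.
d = 6·(-6) + 10·2 + 8·(-3)
  = -36 + 20 - 24
  = -40
Equation: 6x + 10y + 8z = -40

6x + 10y + 8z = -40


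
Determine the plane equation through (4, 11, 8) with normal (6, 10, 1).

The plane through P with normal n = (a, b, c) satisfies n·(r - P) = 0,
i.e. ax + by + cz = a·x₀ + b·y₀ + c·z₀.
d = 6·4 + 10·11 + 1·8
  = 24 + 110 + 8
  = 142
Equation: 6x + 10y + z = 142

6x + 10y + z = 142


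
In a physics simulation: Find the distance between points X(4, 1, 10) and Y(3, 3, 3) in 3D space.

d = √[(x₂-x₁)² + (y₂-y₁)² + (z₂-z₁)²]
  = √[(-1)² + 2² + (-7)²]
  = √[1 + 4 + 49]
  = √54
  ≈ 7.348

7.348


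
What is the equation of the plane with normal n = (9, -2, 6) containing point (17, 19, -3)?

The plane through P with normal n = (a, b, c) satisfies n·(r - P) = 0,
i.e. ax + by + cz = a·x₀ + b·y₀ + c·z₀.
d = 9·17 + (-2)·19 + 6·(-3)
  = 153 - 38 - 18
  = 97
Equation: 9x - 2y + 6z = 97

9x - 2y + 6z = 97


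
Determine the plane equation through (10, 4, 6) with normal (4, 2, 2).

The plane through P with normal n = (a, b, c) satisfies n·(r - P) = 0,
i.e. ax + by + cz = a·x₀ + b·y₀ + c·z₀.
d = 4·10 + 2·4 + 2·6
  = 40 + 8 + 12
  = 60
Equation: 4x + 2y + 2z = 60

4x + 2y + 2z = 60


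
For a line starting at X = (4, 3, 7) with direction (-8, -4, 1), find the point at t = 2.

P(t) = X + t·d
  = (4 + (-8)·2, 3 + (-4)·2, 7 + 1·2)
  = (4 - 16, 3 - 8, 7 + 2)
  = (-12, -5, 9)

(-12, -5, 9)


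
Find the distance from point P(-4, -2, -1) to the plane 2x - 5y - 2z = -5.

distance = |a·x₀ + b·y₀ + c·z₀ - d| / √(a² + b² + c²)
  = |2·(-4) + (-5)·(-2) + (-2)·(-1) - (-5)| / √(2² + (-5)² + (-2)²)
  = |-8 + 10 + 2 + 5| / √(4 + 25 + 4)
  = |9| / √33
  = 9 / 5.745
  ≈ 1.567

1.567


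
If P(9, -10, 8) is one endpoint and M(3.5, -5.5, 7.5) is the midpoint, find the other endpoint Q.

Q = 2M - P
  = (2·3.5 - 9, 2·(-5.5) - (-10), 2·7.5 - 8)
  = (7 - 9, -11 + 10, 15 - 8)
  = (-2, -1, 7)

(-2, -1, 7)


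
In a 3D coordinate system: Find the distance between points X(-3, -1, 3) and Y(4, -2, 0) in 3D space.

d = √[(x₂-x₁)² + (y₂-y₁)² + (z₂-z₁)²]
  = √[7² + (-1)² + (-3)²]
  = √[49 + 1 + 9]
  = √59
  ≈ 7.681

7.681


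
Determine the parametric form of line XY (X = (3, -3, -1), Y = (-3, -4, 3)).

Direction vector d = Y - X = (-3 - 3, -4 + 3, 3 + 1) = (-6, -1, 4)
Parametric form r = X + t·d:
x = 3 - 6t, y = -3 - t, z = -1 + 4t

x = 3 - 6t, y = -3 - t, z = -1 + 4t


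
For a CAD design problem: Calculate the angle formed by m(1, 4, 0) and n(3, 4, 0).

m·n = 1·3 + 4·4 + 0·0 = 3 + 16 + 0 = 19
|m| = √(1² + 4² + 0²) = √17 ≈ 4.123
|n| = √(3² + 4² + 0²) = √25 ≈ 5
cos θ = (m·n)/(|m||n|) = 19/(4.123·5) ≈ 0.9216
θ = arccos(0.9216) ≈ 22.83°

22.83°


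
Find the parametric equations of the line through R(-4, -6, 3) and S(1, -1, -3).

Direction vector d = S - R = (1 + 4, -1 + 6, -3 - 3) = (5, 5, -6)
Parametric form r = R + t·d:
x = -4 + 5t, y = -6 + 5t, z = 3 - 6t

x = -4 + 5t, y = -6 + 5t, z = 3 - 6t


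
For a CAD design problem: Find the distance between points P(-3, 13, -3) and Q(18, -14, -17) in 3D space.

d = √[(x₂-x₁)² + (y₂-y₁)² + (z₂-z₁)²]
  = √[21² + (-27)² + (-14)²]
  = √[441 + 729 + 196]
  = √1366
  ≈ 36.96

36.96


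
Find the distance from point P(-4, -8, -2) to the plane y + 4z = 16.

distance = |a·x₀ + b·y₀ + c·z₀ - d| / √(a² + b² + c²)
  = |0·(-4) + 1·(-8) + 4·(-2) - 16| / √(0² + 1² + 4²)
  = |0 - 8 - 8 - 16| / √(0 + 1 + 16)
  = |-32| / √17
  = 32 / 4.123
  ≈ 7.761

7.761


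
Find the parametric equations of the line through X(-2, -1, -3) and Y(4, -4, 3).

Direction vector d = Y - X = (4 + 2, -4 + 1, 3 + 3) = (6, -3, 6)
Parametric form r = X + t·d:
x = -2 + 6t, y = -1 - 3t, z = -3 + 6t

x = -2 + 6t, y = -1 - 3t, z = -3 + 6t


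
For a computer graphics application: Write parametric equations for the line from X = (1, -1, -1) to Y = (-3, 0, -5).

Direction vector d = Y - X = (-3 - 1, 0 + 1, -5 + 1) = (-4, 1, -4)
Parametric form r = X + t·d:
x = 1 - 4t, y = -1 + t, z = -1 - 4t

x = 1 - 4t, y = -1 + t, z = -1 - 4t


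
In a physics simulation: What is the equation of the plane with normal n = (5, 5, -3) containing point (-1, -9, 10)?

The plane through P with normal n = (a, b, c) satisfies n·(r - P) = 0,
i.e. ax + by + cz = a·x₀ + b·y₀ + c·z₀.
d = 5·(-1) + 5·(-9) + (-3)·10
  = -5 - 45 - 30
  = -80
Equation: 5x + 5y - 3z = -80

5x + 5y - 3z = -80


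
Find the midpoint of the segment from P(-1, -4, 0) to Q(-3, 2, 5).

M = ((x₁+x₂)/2, (y₁+y₂)/2, (z₁+z₂)/2)
  = ((-1 - 3)/2, (-4 + 2)/2, (0 + 5)/2)
  = (-4/2, -2/2, 5/2)
  = (-2, -1, 2.5)

(-2, -1, 2.5)


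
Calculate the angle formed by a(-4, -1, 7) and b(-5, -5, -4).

a·b = (-4)·(-5) + (-1)·(-5) + 7·(-4) = 20 + 5 - 28 = -3
|a| = √((-4)² + (-1)² + 7²) = √66 ≈ 8.124
|b| = √((-5)² + (-5)² + (-4)²) = √66 ≈ 8.124
cos θ = (a·b)/(|a||b|) = -3/(8.124·8.124) ≈ -0.04545
θ = arccos(-0.04545) ≈ 92.61°

92.61°


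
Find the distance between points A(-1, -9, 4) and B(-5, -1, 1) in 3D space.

d = √[(x₂-x₁)² + (y₂-y₁)² + (z₂-z₁)²]
  = √[(-4)² + 8² + (-3)²]
  = √[16 + 64 + 9]
  = √89
  ≈ 9.434

9.434


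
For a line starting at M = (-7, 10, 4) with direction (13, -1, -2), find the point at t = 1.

P(t) = M + t·d
  = (-7 + 13·1, 10 + (-1)·1, 4 + (-2)·1)
  = (-7 + 13, 10 - 1, 4 - 2)
  = (6, 9, 2)

(6, 9, 2)


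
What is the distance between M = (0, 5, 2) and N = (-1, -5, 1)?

d = √[(x₂-x₁)² + (y₂-y₁)² + (z₂-z₁)²]
  = √[(-1)² + (-10)² + (-1)²]
  = √[1 + 100 + 1]
  = √102
  ≈ 10.1

10.1


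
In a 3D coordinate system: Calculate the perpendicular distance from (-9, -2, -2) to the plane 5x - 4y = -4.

distance = |a·x₀ + b·y₀ + c·z₀ - d| / √(a² + b² + c²)
  = |5·(-9) + (-4)·(-2) + 0·(-2) - (-4)| / √(5² + (-4)² + 0²)
  = |-45 + 8 + 0 + 4| / √(25 + 16 + 0)
  = |-33| / √41
  = 33 / 6.403
  ≈ 5.154

5.154


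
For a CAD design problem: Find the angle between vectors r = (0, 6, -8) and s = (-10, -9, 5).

r·s = 0·(-10) + 6·(-9) + (-8)·5 = 0 - 54 - 40 = -94
|r| = √(0² + 6² + (-8)²) = √100 ≈ 10
|s| = √((-10)² + (-9)² + 5²) = √206 ≈ 14.35
cos θ = (r·s)/(|r||s|) = -94/(10·14.35) ≈ -0.6549
θ = arccos(-0.6549) ≈ 130.9°

130.9°


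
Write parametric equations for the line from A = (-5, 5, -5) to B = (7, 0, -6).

Direction vector d = B - A = (7 + 5, 0 - 5, -6 + 5) = (12, -5, -1)
Parametric form r = A + t·d:
x = -5 + 12t, y = 5 - 5t, z = -5 - t

x = -5 + 12t, y = 5 - 5t, z = -5 - t
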